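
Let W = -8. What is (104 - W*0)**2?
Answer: 10816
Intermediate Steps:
(104 - W*0)**2 = (104 - (-8)*0)**2 = (104 - 1*0)**2 = (104 + 0)**2 = 104**2 = 10816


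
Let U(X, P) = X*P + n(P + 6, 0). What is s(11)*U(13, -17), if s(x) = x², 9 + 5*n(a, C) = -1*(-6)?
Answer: -134068/5 ≈ -26814.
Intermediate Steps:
n(a, C) = -⅗ (n(a, C) = -9/5 + (-1*(-6))/5 = -9/5 + (⅕)*6 = -9/5 + 6/5 = -⅗)
U(X, P) = -⅗ + P*X (U(X, P) = X*P - ⅗ = P*X - ⅗ = -⅗ + P*X)
s(11)*U(13, -17) = 11²*(-⅗ - 17*13) = 121*(-⅗ - 221) = 121*(-1108/5) = -134068/5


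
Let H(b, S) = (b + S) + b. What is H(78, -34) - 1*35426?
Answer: -35304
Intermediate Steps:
H(b, S) = S + 2*b (H(b, S) = (S + b) + b = S + 2*b)
H(78, -34) - 1*35426 = (-34 + 2*78) - 1*35426 = (-34 + 156) - 35426 = 122 - 35426 = -35304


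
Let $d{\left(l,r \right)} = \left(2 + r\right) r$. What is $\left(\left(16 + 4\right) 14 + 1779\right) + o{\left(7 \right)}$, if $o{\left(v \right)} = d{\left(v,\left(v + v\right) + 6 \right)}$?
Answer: $2499$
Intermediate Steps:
$d{\left(l,r \right)} = r \left(2 + r\right)$
$o{\left(v \right)} = \left(6 + 2 v\right) \left(8 + 2 v\right)$ ($o{\left(v \right)} = \left(\left(v + v\right) + 6\right) \left(2 + \left(\left(v + v\right) + 6\right)\right) = \left(2 v + 6\right) \left(2 + \left(2 v + 6\right)\right) = \left(6 + 2 v\right) \left(2 + \left(6 + 2 v\right)\right) = \left(6 + 2 v\right) \left(8 + 2 v\right)$)
$\left(\left(16 + 4\right) 14 + 1779\right) + o{\left(7 \right)} = \left(\left(16 + 4\right) 14 + 1779\right) + 4 \left(3 + 7\right) \left(4 + 7\right) = \left(20 \cdot 14 + 1779\right) + 4 \cdot 10 \cdot 11 = \left(280 + 1779\right) + 440 = 2059 + 440 = 2499$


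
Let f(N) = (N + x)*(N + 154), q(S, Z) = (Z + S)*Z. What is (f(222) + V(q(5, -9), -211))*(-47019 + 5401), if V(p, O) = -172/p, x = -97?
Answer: -17602624426/9 ≈ -1.9558e+9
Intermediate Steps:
q(S, Z) = Z*(S + Z) (q(S, Z) = (S + Z)*Z = Z*(S + Z))
f(N) = (-97 + N)*(154 + N) (f(N) = (N - 97)*(N + 154) = (-97 + N)*(154 + N))
(f(222) + V(q(5, -9), -211))*(-47019 + 5401) = ((-14938 + 222² + 57*222) - 172*(-1/(9*(5 - 9))))*(-47019 + 5401) = ((-14938 + 49284 + 12654) - 172/((-9*(-4))))*(-41618) = (47000 - 172/36)*(-41618) = (47000 - 172*1/36)*(-41618) = (47000 - 43/9)*(-41618) = (422957/9)*(-41618) = -17602624426/9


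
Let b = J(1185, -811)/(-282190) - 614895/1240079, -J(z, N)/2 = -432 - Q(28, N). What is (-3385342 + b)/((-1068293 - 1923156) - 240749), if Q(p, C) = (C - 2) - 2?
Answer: 296164904791394739/282767139477783995 ≈ 1.0474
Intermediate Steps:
Q(p, C) = -4 + C (Q(p, C) = (-2 + C) - 2 = -4 + C)
J(z, N) = 856 + 2*N (J(z, N) = -2*(-432 - (-4 + N)) = -2*(-432 + (4 - N)) = -2*(-428 - N) = 856 + 2*N)
b = -86283659768/174968946505 (b = (856 + 2*(-811))/(-282190) - 614895/1240079 = (856 - 1622)*(-1/282190) - 614895*1/1240079 = -766*(-1/282190) - 614895/1240079 = 383/141095 - 614895/1240079 = -86283659768/174968946505 ≈ -0.49314)
(-3385342 + b)/((-1068293 - 1923156) - 240749) = (-3385342 - 86283659768/174968946505)/((-1068293 - 1923156) - 240749) = -592329809582789478/(174968946505*(-2991449 - 240749)) = -592329809582789478/174968946505/(-3232198) = -592329809582789478/174968946505*(-1/3232198) = 296164904791394739/282767139477783995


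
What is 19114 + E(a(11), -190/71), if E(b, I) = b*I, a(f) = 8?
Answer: 1355574/71 ≈ 19093.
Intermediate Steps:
E(b, I) = I*b
19114 + E(a(11), -190/71) = 19114 - 190/71*8 = 19114 - 1520/71 = 1355574/71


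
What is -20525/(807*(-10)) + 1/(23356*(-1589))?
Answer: 76173783103/29949935988 ≈ 2.5434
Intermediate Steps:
-20525/(807*(-10)) + 1/(23356*(-1589)) = -20525/(-8070) + (1/23356)*(-1/1589) = -20525*(-1/8070) - 1/37112684 = 4105/1614 - 1/37112684 = 76173783103/29949935988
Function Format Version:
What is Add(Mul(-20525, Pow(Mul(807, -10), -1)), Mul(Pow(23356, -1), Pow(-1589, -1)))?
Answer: Rational(76173783103, 29949935988) ≈ 2.5434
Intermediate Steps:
Add(Mul(-20525, Pow(Mul(807, -10), -1)), Mul(Pow(23356, -1), Pow(-1589, -1))) = Add(Mul(-20525, Pow(-8070, -1)), Mul(Rational(1, 23356), Rational(-1, 1589))) = Add(Mul(-20525, Rational(-1, 8070)), Rational(-1, 37112684)) = Add(Rational(4105, 1614), Rational(-1, 37112684)) = Rational(76173783103, 29949935988)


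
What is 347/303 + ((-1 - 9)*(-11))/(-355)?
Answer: 17971/21513 ≈ 0.83536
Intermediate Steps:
347/303 + ((-1 - 9)*(-11))/(-355) = 347*(1/303) - 10*(-11)*(-1/355) = 347/303 + 110*(-1/355) = 347/303 - 22/71 = 17971/21513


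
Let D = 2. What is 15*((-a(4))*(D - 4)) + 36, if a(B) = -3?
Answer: -54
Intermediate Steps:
15*((-a(4))*(D - 4)) + 36 = 15*((-1*(-3))*(2 - 4)) + 36 = 15*(3*(-2)) + 36 = 15*(-6) + 36 = -90 + 36 = -54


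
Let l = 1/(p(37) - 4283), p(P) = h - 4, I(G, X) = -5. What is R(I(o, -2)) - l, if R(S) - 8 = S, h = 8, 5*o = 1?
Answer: 12838/4279 ≈ 3.0002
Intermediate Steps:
o = ⅕ (o = (⅕)*1 = ⅕ ≈ 0.20000)
p(P) = 4 (p(P) = 8 - 4 = 4)
R(S) = 8 + S
l = -1/4279 (l = 1/(4 - 4283) = 1/(-4279) = -1/4279 ≈ -0.00023370)
R(I(o, -2)) - l = (8 - 5) - 1*(-1/4279) = 3 + 1/4279 = 12838/4279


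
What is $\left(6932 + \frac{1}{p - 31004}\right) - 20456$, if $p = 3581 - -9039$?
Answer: $- \frac{248625217}{18384} \approx -13524.0$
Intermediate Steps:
$p = 12620$ ($p = 3581 + 9039 = 12620$)
$\left(6932 + \frac{1}{p - 31004}\right) - 20456 = \left(6932 + \frac{1}{12620 - 31004}\right) - 20456 = \left(6932 + \frac{1}{-18384}\right) - 20456 = \left(6932 - \frac{1}{18384}\right) - 20456 = \frac{127437887}{18384} - 20456 = - \frac{248625217}{18384}$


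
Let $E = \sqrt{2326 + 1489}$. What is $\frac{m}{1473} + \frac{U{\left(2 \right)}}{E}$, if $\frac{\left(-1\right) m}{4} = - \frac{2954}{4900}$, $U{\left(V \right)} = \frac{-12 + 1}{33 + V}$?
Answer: $\frac{422}{257775} - \frac{11 \sqrt{3815}}{133525} \approx -0.0034513$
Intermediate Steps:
$U{\left(V \right)} = - \frac{11}{33 + V}$
$E = \sqrt{3815} \approx 61.766$
$m = \frac{422}{175}$ ($m = - 4 \left(- \frac{2954}{4900}\right) = - 4 \left(\left(-2954\right) \frac{1}{4900}\right) = \left(-4\right) \left(- \frac{211}{350}\right) = \frac{422}{175} \approx 2.4114$)
$\frac{m}{1473} + \frac{U{\left(2 \right)}}{E} = \frac{422}{175 \cdot 1473} + \frac{\left(-11\right) \frac{1}{33 + 2}}{\sqrt{3815}} = \frac{422}{175} \cdot \frac{1}{1473} + - \frac{11}{35} \frac{\sqrt{3815}}{3815} = \frac{422}{257775} + \left(-11\right) \frac{1}{35} \frac{\sqrt{3815}}{3815} = \frac{422}{257775} - \frac{11 \frac{\sqrt{3815}}{3815}}{35} = \frac{422}{257775} - \frac{11 \sqrt{3815}}{133525}$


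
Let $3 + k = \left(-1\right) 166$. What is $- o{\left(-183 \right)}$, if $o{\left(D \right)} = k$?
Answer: $169$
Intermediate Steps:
$k = -169$ ($k = -3 - 166 = -169$)
$o{\left(D \right)} = -169$
$- o{\left(-183 \right)} = \left(-1\right) \left(-169\right) = 169$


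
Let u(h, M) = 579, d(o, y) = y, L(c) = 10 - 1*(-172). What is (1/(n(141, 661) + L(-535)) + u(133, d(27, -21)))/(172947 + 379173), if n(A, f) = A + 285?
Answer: 352033/335688960 ≈ 0.0010487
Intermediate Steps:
L(c) = 182 (L(c) = 10 + 172 = 182)
n(A, f) = 285 + A
(1/(n(141, 661) + L(-535)) + u(133, d(27, -21)))/(172947 + 379173) = (1/((285 + 141) + 182) + 579)/(172947 + 379173) = (1/(426 + 182) + 579)/552120 = (1/608 + 579)*(1/552120) = (352033/608)*(1/552120) = 352033/335688960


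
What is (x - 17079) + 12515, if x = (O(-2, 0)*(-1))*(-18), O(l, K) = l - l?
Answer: -4564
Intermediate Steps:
O(l, K) = 0
x = 0 (x = (0*(-1))*(-18) = 0*(-18) = 0)
(x - 17079) + 12515 = (0 - 17079) + 12515 = -17079 + 12515 = -4564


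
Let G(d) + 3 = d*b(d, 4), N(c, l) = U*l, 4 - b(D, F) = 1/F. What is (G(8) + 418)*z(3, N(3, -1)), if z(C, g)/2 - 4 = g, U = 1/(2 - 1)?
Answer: 2670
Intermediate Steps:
U = 1 (U = 1/1 = 1)
b(D, F) = 4 - 1/F
N(c, l) = l (N(c, l) = 1*l = l)
G(d) = -3 + 15*d/4 (G(d) = -3 + d*(4 - 1/4) = -3 + d*(4 - 1*¼) = -3 + d*(4 - ¼) = -3 + d*(15/4) = -3 + 15*d/4)
z(C, g) = 8 + 2*g
(G(8) + 418)*z(3, N(3, -1)) = ((-3 + (15/4)*8) + 418)*(8 + 2*(-1)) = ((-3 + 30) + 418)*(8 - 2) = (27 + 418)*6 = 445*6 = 2670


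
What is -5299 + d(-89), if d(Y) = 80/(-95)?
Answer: -100697/19 ≈ -5299.8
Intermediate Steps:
d(Y) = -16/19 (d(Y) = 80*(-1/95) = -16/19)
-5299 + d(-89) = -5299 - 16/19 = -100697/19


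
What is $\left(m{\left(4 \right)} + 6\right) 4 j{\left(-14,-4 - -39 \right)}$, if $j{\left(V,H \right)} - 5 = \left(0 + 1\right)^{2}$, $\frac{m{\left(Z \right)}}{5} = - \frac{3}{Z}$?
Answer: $54$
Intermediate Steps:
$m{\left(Z \right)} = - \frac{15}{Z}$ ($m{\left(Z \right)} = 5 \left(- \frac{3}{Z}\right) = - \frac{15}{Z}$)
$j{\left(V,H \right)} = 6$ ($j{\left(V,H \right)} = 5 + \left(0 + 1\right)^{2} = 5 + 1^{2} = 5 + 1 = 6$)
$\left(m{\left(4 \right)} + 6\right) 4 j{\left(-14,-4 - -39 \right)} = \left(- \frac{15}{4} + 6\right) 4 \cdot 6 = \frac{9}{4} \cdot 4 \cdot 6 = 9 \cdot 6 = 54$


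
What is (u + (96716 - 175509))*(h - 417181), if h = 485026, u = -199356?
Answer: -18871018905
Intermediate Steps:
(u + (96716 - 175509))*(h - 417181) = (-199356 + (96716 - 175509))*(485026 - 417181) = (-199356 - 78793)*67845 = -278149*67845 = -18871018905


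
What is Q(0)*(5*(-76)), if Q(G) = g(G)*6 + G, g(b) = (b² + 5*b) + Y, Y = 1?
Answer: -2280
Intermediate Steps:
g(b) = 1 + b² + 5*b (g(b) = (b² + 5*b) + 1 = 1 + b² + 5*b)
Q(G) = 6 + 6*G² + 31*G (Q(G) = (1 + G² + 5*G)*6 + G = (6 + 6*G² + 30*G) + G = 6 + 6*G² + 31*G)
Q(0)*(5*(-76)) = (6 + 6*0² + 31*0)*(5*(-76)) = (6 + 6*0 + 0)*(-380) = (6 + 0 + 0)*(-380) = 6*(-380) = -2280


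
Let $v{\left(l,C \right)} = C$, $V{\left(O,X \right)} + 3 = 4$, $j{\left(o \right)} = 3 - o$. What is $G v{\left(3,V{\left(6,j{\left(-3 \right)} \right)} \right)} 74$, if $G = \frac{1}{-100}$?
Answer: $- \frac{37}{50} \approx -0.74$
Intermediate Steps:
$V{\left(O,X \right)} = 1$ ($V{\left(O,X \right)} = -3 + 4 = 1$)
$G = - \frac{1}{100} \approx -0.01$
$G v{\left(3,V{\left(6,j{\left(-3 \right)} \right)} \right)} 74 = \left(- \frac{1}{100}\right) 1 \cdot 74 = \left(- \frac{1}{100}\right) 74 = - \frac{37}{50}$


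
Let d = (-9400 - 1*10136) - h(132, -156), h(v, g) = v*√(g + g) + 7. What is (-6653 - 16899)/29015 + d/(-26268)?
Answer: -51623791/762166020 + 2*I*√78/199 ≈ -0.067733 + 0.088761*I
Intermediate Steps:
h(v, g) = 7 + v*√2*√g (h(v, g) = v*√(2*g) + 7 = v*(√2*√g) + 7 = v*√2*√g + 7 = 7 + v*√2*√g)
d = -19543 - 264*I*√78 (d = (-9400 - 1*10136) - (7 + 132*√2*√(-156)) = (-9400 - 10136) - (7 + 132*√2*(2*I*√39)) = -19536 - (7 + 264*I*√78) = -19536 + (-7 - 264*I*√78) = -19543 - 264*I*√78 ≈ -19543.0 - 2331.6*I)
(-6653 - 16899)/29015 + d/(-26268) = (-6653 - 16899)/29015 + (-19543 - 264*I*√78)/(-26268) = -23552*1/29015 + (-19543 - 264*I*√78)*(-1/26268) = -23552/29015 + (19543/26268 + 2*I*√78/199) = -51623791/762166020 + 2*I*√78/199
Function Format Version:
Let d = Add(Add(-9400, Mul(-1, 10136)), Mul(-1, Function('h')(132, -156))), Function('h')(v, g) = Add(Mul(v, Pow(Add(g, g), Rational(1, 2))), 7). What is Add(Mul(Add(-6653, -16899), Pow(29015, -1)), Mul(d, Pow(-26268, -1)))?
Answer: Add(Rational(-51623791, 762166020), Mul(Rational(2, 199), I, Pow(78, Rational(1, 2)))) ≈ Add(-0.067733, Mul(0.088761, I))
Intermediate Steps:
Function('h')(v, g) = Add(7, Mul(v, Pow(2, Rational(1, 2)), Pow(g, Rational(1, 2)))) (Function('h')(v, g) = Add(Mul(v, Pow(Mul(2, g), Rational(1, 2))), 7) = Add(Mul(v, Mul(Pow(2, Rational(1, 2)), Pow(g, Rational(1, 2)))), 7) = Add(Mul(v, Pow(2, Rational(1, 2)), Pow(g, Rational(1, 2))), 7) = Add(7, Mul(v, Pow(2, Rational(1, 2)), Pow(g, Rational(1, 2)))))
d = Add(-19543, Mul(-264, I, Pow(78, Rational(1, 2)))) (d = Add(Add(-9400, Mul(-1, 10136)), Mul(-1, Add(7, Mul(132, Pow(2, Rational(1, 2)), Pow(-156, Rational(1, 2)))))) = Add(Add(-9400, -10136), Mul(-1, Add(7, Mul(132, Pow(2, Rational(1, 2)), Mul(2, I, Pow(39, Rational(1, 2))))))) = Add(-19536, Mul(-1, Add(7, Mul(264, I, Pow(78, Rational(1, 2)))))) = Add(-19536, Add(-7, Mul(-264, I, Pow(78, Rational(1, 2))))) = Add(-19543, Mul(-264, I, Pow(78, Rational(1, 2)))) ≈ Add(-19543., Mul(-2331.6, I)))
Add(Mul(Add(-6653, -16899), Pow(29015, -1)), Mul(d, Pow(-26268, -1))) = Add(Mul(Add(-6653, -16899), Pow(29015, -1)), Mul(Add(-19543, Mul(-264, I, Pow(78, Rational(1, 2)))), Pow(-26268, -1))) = Add(Mul(-23552, Rational(1, 29015)), Mul(Add(-19543, Mul(-264, I, Pow(78, Rational(1, 2)))), Rational(-1, 26268))) = Add(Rational(-23552, 29015), Add(Rational(19543, 26268), Mul(Rational(2, 199), I, Pow(78, Rational(1, 2))))) = Add(Rational(-51623791, 762166020), Mul(Rational(2, 199), I, Pow(78, Rational(1, 2))))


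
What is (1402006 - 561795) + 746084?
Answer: 1586295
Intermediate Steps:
(1402006 - 561795) + 746084 = 840211 + 746084 = 1586295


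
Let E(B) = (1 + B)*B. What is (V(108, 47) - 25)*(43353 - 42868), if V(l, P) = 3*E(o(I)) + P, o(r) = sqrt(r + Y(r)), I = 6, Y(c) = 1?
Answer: 20855 + 1455*sqrt(7) ≈ 24705.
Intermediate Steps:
o(r) = sqrt(1 + r) (o(r) = sqrt(r + 1) = sqrt(1 + r))
E(B) = B*(1 + B)
V(l, P) = P + 3*sqrt(7)*(1 + sqrt(7)) (V(l, P) = 3*(sqrt(1 + 6)*(1 + sqrt(1 + 6))) + P = 3*(sqrt(7)*(1 + sqrt(7))) + P = 3*sqrt(7)*(1 + sqrt(7)) + P = P + 3*sqrt(7)*(1 + sqrt(7)))
(V(108, 47) - 25)*(43353 - 42868) = ((21 + 47 + 3*sqrt(7)) - 25)*(43353 - 42868) = ((68 + 3*sqrt(7)) - 25)*485 = (43 + 3*sqrt(7))*485 = 20855 + 1455*sqrt(7)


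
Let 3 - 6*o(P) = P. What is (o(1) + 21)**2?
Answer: 4096/9 ≈ 455.11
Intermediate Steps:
o(P) = 1/2 - P/6
(o(1) + 21)**2 = ((1/2 - 1/6*1) + 21)**2 = ((1/2 - 1/6) + 21)**2 = (1/3 + 21)**2 = (64/3)**2 = 4096/9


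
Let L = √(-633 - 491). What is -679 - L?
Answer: -679 - 2*I*√281 ≈ -679.0 - 33.526*I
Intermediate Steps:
L = 2*I*√281 (L = √(-1124) = 2*I*√281 ≈ 33.526*I)
-679 - L = -679 - 2*I*√281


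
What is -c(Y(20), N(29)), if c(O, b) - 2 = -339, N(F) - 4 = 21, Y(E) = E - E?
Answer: 337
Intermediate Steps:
Y(E) = 0
N(F) = 25 (N(F) = 4 + 21 = 25)
c(O, b) = -337 (c(O, b) = 2 - 339 = -337)
-c(Y(20), N(29)) = -1*(-337) = 337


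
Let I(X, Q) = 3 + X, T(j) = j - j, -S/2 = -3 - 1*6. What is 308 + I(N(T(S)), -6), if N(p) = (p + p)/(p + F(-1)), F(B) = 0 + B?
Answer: 311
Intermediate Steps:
S = 18 (S = -2*(-3 - 1*6) = -2*(-3 - 6) = -2*(-9) = 18)
F(B) = B
T(j) = 0
N(p) = 2*p/(-1 + p) (N(p) = (p + p)/(p - 1) = (2*p)/(-1 + p) = 2*p/(-1 + p))
308 + I(N(T(S)), -6) = 308 + (3 + 2*0/(-1 + 0)) = 308 + (3 + 2*0/(-1)) = 308 + (3 + 2*0*(-1)) = 308 + (3 + 0) = 308 + 3 = 311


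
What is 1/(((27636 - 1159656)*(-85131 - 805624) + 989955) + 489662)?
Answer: 1/1008353954717 ≈ 9.9172e-13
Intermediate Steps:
1/(((27636 - 1159656)*(-85131 - 805624) + 989955) + 489662) = 1/((-1132020*(-890755) + 989955) + 489662) = 1/((1008352475100 + 989955) + 489662) = 1/(1008353465055 + 489662) = 1/1008353954717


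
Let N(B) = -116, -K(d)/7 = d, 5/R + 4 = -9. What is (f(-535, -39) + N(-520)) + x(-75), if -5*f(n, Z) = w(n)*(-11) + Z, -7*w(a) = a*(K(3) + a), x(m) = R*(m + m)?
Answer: -42559761/455 ≈ -93538.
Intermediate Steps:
R = -5/13 (R = 5/(-4 - 9) = 5/(-13) = 5*(-1/13) = -5/13 ≈ -0.38462)
K(d) = -7*d
x(m) = -10*m/13 (x(m) = -5*(m + m)/13 = -10*m/13)
w(a) = -a*(-21 + a)/7 (w(a) = -a*(-7*3 + a)/7 = -a*(-21 + a)/7)
f(n, Z) = -Z/5 + 11*n*(21 - n)/35 (f(n, Z) = -((n*(21 - n)/7)*(-11) + Z)/5 = -(-11*n*(21 - n)/7 + Z)/5 = -(Z - 11*n*(21 - n)/7)/5 = -Z/5 + 11*n*(21 - n)/35)
(f(-535, -39) + N(-520)) + x(-75) = ((-1/5*(-39) - 11/35*(-535)*(-21 - 535)) - 116) - 10/13*(-75) = ((39/5 - 11/35*(-535)*(-556)) - 116) + 750/13 = ((39/5 - 654412/7) - 116) + 750/13 = (-3271787/35 - 116) + 750/13 = -3275847/35 + 750/13 = -42559761/455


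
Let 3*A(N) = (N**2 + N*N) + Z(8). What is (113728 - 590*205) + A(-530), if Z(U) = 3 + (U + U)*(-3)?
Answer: 540089/3 ≈ 1.8003e+5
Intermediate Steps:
Z(U) = 3 - 6*U (Z(U) = 3 + (2*U)*(-3) = 3 - 6*U)
A(N) = -15 + 2*N**2/3 (A(N) = ((N**2 + N*N) + (3 - 6*8))/3 = ((N**2 + N**2) + (3 - 48))/3 = (2*N**2 - 45)/3 = (-45 + 2*N**2)/3 = -15 + 2*N**2/3)
(113728 - 590*205) + A(-530) = (113728 - 590*205) + (-15 + (2/3)*(-530)**2) = (113728 - 120950) + (-15 + (2/3)*280900) = -7222 + (-15 + 561800/3) = -7222 + 561755/3 = 540089/3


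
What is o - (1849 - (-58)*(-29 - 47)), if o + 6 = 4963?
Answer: 7516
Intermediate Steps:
o = 4957 (o = -6 + 4963 = 4957)
o - (1849 - (-58)*(-29 - 47)) = 4957 - (1849 - (-58)*(-29 - 47)) = 4957 - (1849 - (-58)*(-76)) = 4957 - (1849 - 1*4408) = 4957 - (1849 - 4408) = 4957 - 1*(-2559) = 4957 + 2559 = 7516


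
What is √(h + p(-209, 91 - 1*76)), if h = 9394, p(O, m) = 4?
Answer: √9398 ≈ 96.943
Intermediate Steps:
√(h + p(-209, 91 - 1*76)) = √(9394 + 4) = √9398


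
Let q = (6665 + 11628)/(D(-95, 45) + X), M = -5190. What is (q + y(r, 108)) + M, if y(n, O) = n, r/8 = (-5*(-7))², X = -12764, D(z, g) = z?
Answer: 5387427/1169 ≈ 4608.6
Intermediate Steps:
r = 9800 (r = 8*(-5*(-7))² = 8*35² = 8*1225 = 9800)
q = -1663/1169 (q = (6665 + 11628)/(-95 - 12764) = 18293/(-12859) = 18293*(-1/12859) = -1663/1169 ≈ -1.4226)
(q + y(r, 108)) + M = (-1663/1169 + 9800) - 5190 = 11454537/1169 - 5190 = 5387427/1169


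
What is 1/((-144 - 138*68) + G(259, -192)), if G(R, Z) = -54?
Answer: -1/9582 ≈ -0.00010436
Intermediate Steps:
1/((-144 - 138*68) + G(259, -192)) = 1/((-144 - 138*68) - 54) = 1/((-144 - 9384) - 54) = 1/(-9528 - 54) = 1/(-9582) = -1/9582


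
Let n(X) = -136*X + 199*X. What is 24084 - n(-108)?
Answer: 30888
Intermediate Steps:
n(X) = 63*X
24084 - n(-108) = 24084 - 63*(-108) = 24084 - 1*(-6804) = 24084 + 6804 = 30888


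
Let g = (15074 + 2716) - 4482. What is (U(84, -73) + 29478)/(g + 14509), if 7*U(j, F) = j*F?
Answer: 28602/27817 ≈ 1.0282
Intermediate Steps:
U(j, F) = F*j/7 (U(j, F) = (j*F)/7 = (F*j)/7 = F*j/7)
g = 13308 (g = 17790 - 4482 = 13308)
(U(84, -73) + 29478)/(g + 14509) = ((⅐)*(-73)*84 + 29478)/(13308 + 14509) = (-876 + 29478)/27817 = 28602*(1/27817) = 28602/27817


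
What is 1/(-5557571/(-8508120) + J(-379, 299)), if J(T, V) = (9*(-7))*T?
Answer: 8508120/203153938811 ≈ 4.1880e-5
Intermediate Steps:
J(T, V) = -63*T
1/(-5557571/(-8508120) + J(-379, 299)) = 1/(-5557571/(-8508120) - 63*(-379)) = 1/(-5557571*(-1/8508120) + 23877) = 1/(5557571/8508120 + 23877) = 1/(203153938811/8508120) = 8508120/203153938811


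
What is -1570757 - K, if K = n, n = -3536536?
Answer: 1965779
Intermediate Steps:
K = -3536536
-1570757 - K = -1570757 - 1*(-3536536) = -1570757 + 3536536 = 1965779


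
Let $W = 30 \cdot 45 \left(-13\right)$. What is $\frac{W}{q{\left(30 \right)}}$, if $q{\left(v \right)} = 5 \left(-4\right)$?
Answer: $\frac{1755}{2} \approx 877.5$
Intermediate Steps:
$W = -17550$ ($W = 1350 \left(-13\right) = -17550$)
$q{\left(v \right)} = -20$
$\frac{W}{q{\left(30 \right)}} = - \frac{17550}{-20} = \left(-17550\right) \left(- \frac{1}{20}\right) = \frac{1755}{2}$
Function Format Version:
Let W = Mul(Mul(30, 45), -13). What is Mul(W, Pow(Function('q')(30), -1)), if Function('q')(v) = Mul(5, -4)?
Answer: Rational(1755, 2) ≈ 877.50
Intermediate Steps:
W = -17550 (W = Mul(1350, -13) = -17550)
Function('q')(v) = -20
Mul(W, Pow(Function('q')(30), -1)) = Mul(-17550, Pow(-20, -1)) = Mul(-17550, Rational(-1, 20)) = Rational(1755, 2)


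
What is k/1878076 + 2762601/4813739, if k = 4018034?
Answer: 12265070802401/4520283843082 ≈ 2.7133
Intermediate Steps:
k/1878076 + 2762601/4813739 = 4018034/1878076 + 2762601/4813739 = 4018034*(1/1878076) + 2762601*(1/4813739) = 2009017/939038 + 2762601/4813739 = 12265070802401/4520283843082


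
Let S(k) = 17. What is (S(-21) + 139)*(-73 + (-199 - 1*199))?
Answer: -73476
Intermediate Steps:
(S(-21) + 139)*(-73 + (-199 - 1*199)) = (17 + 139)*(-73 + (-199 - 1*199)) = 156*(-73 + (-199 - 199)) = 156*(-73 - 398) = 156*(-471) = -73476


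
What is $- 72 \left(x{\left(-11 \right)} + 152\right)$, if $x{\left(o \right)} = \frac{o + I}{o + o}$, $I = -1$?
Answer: $- \frac{120816}{11} \approx -10983.0$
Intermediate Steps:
$x{\left(o \right)} = \frac{-1 + o}{2 o}$ ($x{\left(o \right)} = \frac{o - 1}{o + o} = \frac{-1 + o}{2 o}$)
$- 72 \left(x{\left(-11 \right)} + 152\right) = - 72 \left(\frac{-1 - 11}{2 \left(-11\right)} + 152\right) = - 72 \left(\frac{1}{2} \left(- \frac{1}{11}\right) \left(-12\right) + 152\right) = - 72 \left(\frac{6}{11} + 152\right) = \left(-72\right) \frac{1678}{11} = - \frac{120816}{11}$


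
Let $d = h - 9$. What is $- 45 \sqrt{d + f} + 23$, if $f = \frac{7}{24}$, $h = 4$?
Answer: $23 - \frac{15 i \sqrt{678}}{4} \approx 23.0 - 97.644 i$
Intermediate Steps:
$d = -5$ ($d = 4 - 9 = -5$)
$f = \frac{7}{24}$ ($f = 7 \cdot \frac{1}{24} = \frac{7}{24} \approx 0.29167$)
$- 45 \sqrt{d + f} + 23 = - 45 \sqrt{-5 + \frac{7}{24}} + 23 = - 45 \sqrt{- \frac{113}{24}} + 23 = - 45 \frac{i \sqrt{678}}{12} + 23 = - \frac{15 i \sqrt{678}}{4} + 23 = 23 - \frac{15 i \sqrt{678}}{4}$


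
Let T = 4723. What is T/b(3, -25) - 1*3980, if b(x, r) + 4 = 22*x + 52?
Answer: -448997/114 ≈ -3938.6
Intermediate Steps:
b(x, r) = 48 + 22*x (b(x, r) = -4 + (22*x + 52) = -4 + (52 + 22*x) = 48 + 22*x)
T/b(3, -25) - 1*3980 = 4723/(48 + 22*3) - 1*3980 = 4723/(48 + 66) - 3980 = 4723/114 - 3980 = -448997/114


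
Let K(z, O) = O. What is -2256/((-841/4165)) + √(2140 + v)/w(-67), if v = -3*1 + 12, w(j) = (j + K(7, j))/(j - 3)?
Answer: 9396240/841 + 35*√2149/67 ≈ 11197.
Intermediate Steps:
w(j) = 2*j/(-3 + j) (w(j) = (j + j)/(j - 3) = (2*j)/(-3 + j) = 2*j/(-3 + j))
v = 9 (v = -3 + 12 = 9)
-2256/((-841/4165)) + √(2140 + v)/w(-67) = -2256/((-841/4165)) + √(2140 + 9)/((2*(-67)/(-3 - 67))) = -2256/((-841*1/4165)) + √2149/((2*(-67)/(-70))) = -2256/(-841/4165) + √2149/((2*(-67)*(-1/70))) = -2256*(-4165/841) + √2149/(67/35) = 9396240/841 + √2149*(35/67) = 9396240/841 + 35*√2149/67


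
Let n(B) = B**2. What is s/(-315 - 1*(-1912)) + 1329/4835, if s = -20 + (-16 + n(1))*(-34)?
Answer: 4491563/7721495 ≈ 0.58170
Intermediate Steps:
s = 490 (s = -20 + (-16 + 1**2)*(-34) = -20 + (-16 + 1)*(-34) = -20 - 15*(-34) = -20 + 510 = 490)
s/(-315 - 1*(-1912)) + 1329/4835 = 490/(-315 - 1*(-1912)) + 1329/4835 = 490/(-315 + 1912) + 1329*(1/4835) = 490/1597 + 1329/4835 = 4491563/7721495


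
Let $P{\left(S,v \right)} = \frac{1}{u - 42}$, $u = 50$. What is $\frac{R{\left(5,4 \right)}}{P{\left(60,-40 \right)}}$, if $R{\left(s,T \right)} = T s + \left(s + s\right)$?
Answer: $240$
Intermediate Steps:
$R{\left(s,T \right)} = 2 s + T s$ ($R{\left(s,T \right)} = T s + 2 s = 2 s + T s$)
$P{\left(S,v \right)} = \frac{1}{8}$ ($P{\left(S,v \right)} = \frac{1}{50 - 42} = \frac{1}{8}$)
$\frac{R{\left(5,4 \right)}}{P{\left(60,-40 \right)}} = 5 \left(2 + 4\right) \frac{1}{\frac{1}{8}} = 5 \cdot 6 \cdot 8 = 30 \cdot 8 = 240$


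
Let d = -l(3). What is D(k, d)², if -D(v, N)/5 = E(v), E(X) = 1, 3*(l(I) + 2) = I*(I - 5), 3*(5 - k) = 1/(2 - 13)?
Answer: 25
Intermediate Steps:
k = 166/33 (k = 5 - 1/(3*(2 - 13)) = 5 - ⅓/(-11) = 5 - ⅓*(-1/11) = 5 + 1/33 = 166/33 ≈ 5.0303)
l(I) = -2 + I*(-5 + I)/3 (l(I) = -2 + (I*(I - 5))/3 = -2 + (I*(-5 + I))/3 = -2 + I*(-5 + I)/3)
d = 4 (d = -(-2 - 5/3*3 + (⅓)*3²) = -(-2 - 5 + (⅓)*9) = -(-2 - 5 + 3) = -1*(-4) = 4)
D(v, N) = -5 (D(v, N) = -5*1 = -5)
D(k, d)² = (-5)² = 25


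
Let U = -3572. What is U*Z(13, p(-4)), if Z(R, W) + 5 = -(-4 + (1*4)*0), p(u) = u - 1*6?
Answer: 3572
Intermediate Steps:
p(u) = -6 + u (p(u) = u - 6 = -6 + u)
Z(R, W) = -1 (Z(R, W) = -5 - (-4 + (1*4)*0) = -5 - (-4 + 4*0) = -5 - (-4 + 0) = -5 - 1*(-4) = -5 + 4 = -1)
U*Z(13, p(-4)) = -3572*(-1) = 3572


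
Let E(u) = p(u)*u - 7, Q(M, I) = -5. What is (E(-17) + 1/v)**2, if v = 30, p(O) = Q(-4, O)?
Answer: 5480281/900 ≈ 6089.2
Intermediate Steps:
p(O) = -5
E(u) = -7 - 5*u (E(u) = -5*u - 7 = -7 - 5*u)
(E(-17) + 1/v)**2 = ((-7 - 5*(-17)) + 1/30)**2 = ((-7 + 85) + 1/30)**2 = (78 + 1/30)**2 = (2341/30)**2 = 5480281/900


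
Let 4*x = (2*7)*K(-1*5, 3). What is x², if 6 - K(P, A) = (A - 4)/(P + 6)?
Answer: 2401/4 ≈ 600.25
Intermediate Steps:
K(P, A) = 6 - (-4 + A)/(6 + P) (K(P, A) = 6 - (A - 4)/(P + 6) = 6 - (-4 + A)/(6 + P))
x = 49/2 (x = ((2*7)*((40 - 1*3 + 6*(-1*5))/(6 - 1*5)))/4 = (14*((40 - 3 + 6*(-5))/(6 - 5)))/4 = (14*((40 - 3 - 30)/1))/4 = (14*(1*7))/4 = (14*7)/4 = (¼)*98 = 49/2 ≈ 24.500)
x² = (49/2)² = 2401/4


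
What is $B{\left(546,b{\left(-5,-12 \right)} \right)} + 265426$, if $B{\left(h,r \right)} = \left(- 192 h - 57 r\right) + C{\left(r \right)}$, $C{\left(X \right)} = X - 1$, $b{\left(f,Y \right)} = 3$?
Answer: $160425$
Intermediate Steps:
$C{\left(X \right)} = -1 + X$
$B{\left(h,r \right)} = -1 - 192 h - 56 r$ ($B{\left(h,r \right)} = \left(- 192 h - 57 r\right) + \left(-1 + r\right) = -1 - 192 h - 56 r$)
$B{\left(546,b{\left(-5,-12 \right)} \right)} + 265426 = \left(-1 - 104832 - 168\right) + 265426 = -105001 + 265426 = 160425$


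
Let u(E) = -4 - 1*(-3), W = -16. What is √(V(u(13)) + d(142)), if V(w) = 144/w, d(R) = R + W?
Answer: 3*I*√2 ≈ 4.2426*I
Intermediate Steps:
u(E) = -1 (u(E) = -4 + 3 = -1)
d(R) = -16 + R (d(R) = R - 16 = -16 + R)
√(V(u(13)) + d(142)) = √(144/(-1) + (-16 + 142)) = √(144*(-1) + 126) = √(-144 + 126) = √(-18) = 3*I*√2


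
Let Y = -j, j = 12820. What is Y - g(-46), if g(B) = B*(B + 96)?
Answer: -10520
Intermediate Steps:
g(B) = B*(96 + B)
Y = -12820 (Y = -1*12820 = -12820)
Y - g(-46) = -12820 - (-46)*(96 - 46) = -12820 - (-46)*50 = -12820 - 1*(-2300) = -12820 + 2300 = -10520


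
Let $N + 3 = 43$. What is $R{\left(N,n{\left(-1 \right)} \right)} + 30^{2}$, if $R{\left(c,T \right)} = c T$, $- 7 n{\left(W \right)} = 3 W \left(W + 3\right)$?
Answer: $\frac{6540}{7} \approx 934.29$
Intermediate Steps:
$N = 40$ ($N = -3 + 43 = 40$)
$n{\left(W \right)} = - \frac{3 W \left(3 + W\right)}{7}$ ($n{\left(W \right)} = - \frac{3 W \left(W + 3\right)}{7} = - \frac{3 W \left(3 + W\right)}{7}$)
$R{\left(c,T \right)} = T c$
$R{\left(N,n{\left(-1 \right)} \right)} + 30^{2} = \left(- \frac{3}{7}\right) \left(-1\right) \left(3 - 1\right) 40 + 30^{2} = \left(- \frac{3}{7}\right) \left(-1\right) 2 \cdot 40 + 900 = \frac{6}{7} \cdot 40 + 900 = \frac{240}{7} + 900 = \frac{6540}{7}$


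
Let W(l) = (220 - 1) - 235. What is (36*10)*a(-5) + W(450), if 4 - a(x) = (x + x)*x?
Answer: -16576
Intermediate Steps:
a(x) = 4 - 2*x² (a(x) = 4 - (x + x)*x = 4 - 2*x*x = 4 - 2*x²)
W(l) = -16 (W(l) = 219 - 235 = -16)
(36*10)*a(-5) + W(450) = (36*10)*(4 - 2*(-5)²) - 16 = 360*(4 - 2*25) - 16 = 360*(4 - 50) - 16 = 360*(-46) - 16 = -16560 - 16 = -16576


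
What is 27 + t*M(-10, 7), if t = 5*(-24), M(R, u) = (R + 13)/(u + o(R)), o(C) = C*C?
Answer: 2529/107 ≈ 23.635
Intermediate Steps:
o(C) = C**2
M(R, u) = (13 + R)/(u + R**2) (M(R, u) = (R + 13)/(u + R**2) = (13 + R)/(u + R**2))
t = -120
27 + t*M(-10, 7) = 27 - 120*(13 - 10)/(7 + (-10)**2) = 27 - 120*3/(7 + 100) = 27 - 120*3/107 = 27 - 360/107 = 2529/107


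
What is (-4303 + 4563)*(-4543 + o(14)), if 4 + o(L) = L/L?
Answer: -1181960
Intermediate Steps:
o(L) = -3 (o(L) = -4 + L/L = -4 + 1 = -3)
(-4303 + 4563)*(-4543 + o(14)) = (-4303 + 4563)*(-4543 - 3) = 260*(-4546) = -1181960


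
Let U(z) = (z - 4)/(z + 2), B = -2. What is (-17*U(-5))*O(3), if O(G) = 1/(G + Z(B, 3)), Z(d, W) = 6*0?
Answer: -17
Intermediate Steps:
Z(d, W) = 0
O(G) = 1/G (O(G) = 1/(G + 0) = 1/G)
U(z) = (-4 + z)/(2 + z)
(-17*U(-5))*O(3) = -17*(-4 - 5)/(2 - 5)/3 = -17*(-9)/(-3)*(1/3) = -(-17)*(-9)/3*(1/3) = -17*3*(1/3) = -51*1/3 = -17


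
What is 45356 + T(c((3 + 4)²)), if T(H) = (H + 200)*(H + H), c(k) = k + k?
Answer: 103764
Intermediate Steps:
c(k) = 2*k
T(H) = 2*H*(200 + H) (T(H) = (200 + H)*(2*H) = 2*H*(200 + H))
45356 + T(c((3 + 4)²)) = 45356 + 2*(2*(3 + 4)²)*(200 + 2*(3 + 4)²) = 45356 + 2*(2*7²)*(200 + 2*7²) = 45356 + 2*(2*49)*(200 + 2*49) = 45356 + 2*98*(200 + 98) = 45356 + 2*98*298 = 45356 + 58408 = 103764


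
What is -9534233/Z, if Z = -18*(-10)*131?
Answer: -9534233/23580 ≈ -404.34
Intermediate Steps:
Z = 23580 (Z = 180*131 = 23580)
-9534233/Z = -9534233/23580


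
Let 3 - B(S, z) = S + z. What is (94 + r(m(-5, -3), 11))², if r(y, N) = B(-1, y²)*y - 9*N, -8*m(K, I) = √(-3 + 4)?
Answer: 7924225/262144 ≈ 30.229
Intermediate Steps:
m(K, I) = -⅛ (m(K, I) = -√(-3 + 4)/8 = -√1/8 = -⅛*1 = -⅛)
B(S, z) = 3 - S - z (B(S, z) = 3 - (S + z) = 3 + (-S - z) = 3 - S - z)
r(y, N) = -9*N + y*(4 - y²) (r(y, N) = (3 - 1*(-1) - y²)*y - 9*N = (3 + 1 - y²)*y - 9*N = (4 - y²)*y - 9*N = y*(4 - y²) - 9*N = -9*N + y*(4 - y²))
(94 + r(m(-5, -3), 11))² = (94 + (-(-⅛)³ - 9*11 + 4*(-⅛)))² = (94 + (-1*(-1/512) - 99 - ½))² = (94 + (1/512 - 99 - ½))² = (94 - 50943/512)² = (-2815/512)² = 7924225/262144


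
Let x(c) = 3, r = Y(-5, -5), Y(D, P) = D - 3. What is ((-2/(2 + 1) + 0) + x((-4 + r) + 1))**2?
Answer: 49/9 ≈ 5.4444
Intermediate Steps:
Y(D, P) = -3 + D
r = -8 (r = -3 - 5 = -8)
((-2/(2 + 1) + 0) + x((-4 + r) + 1))**2 = ((-2/(2 + 1) + 0) + 3)**2 = ((-2/3 + 0) + 3)**2 = (-2/3 + 3)**2 = (7/3)**2 = 49/9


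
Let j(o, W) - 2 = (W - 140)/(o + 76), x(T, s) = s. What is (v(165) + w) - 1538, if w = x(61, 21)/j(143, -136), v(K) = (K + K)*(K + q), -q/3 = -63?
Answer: 2075587/18 ≈ 1.1531e+5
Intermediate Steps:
q = 189 (q = -3*(-63) = 189)
v(K) = 2*K*(189 + K) (v(K) = (K + K)*(K + 189) = (2*K)*(189 + K) = 2*K*(189 + K))
j(o, W) = 2 + (-140 + W)/(76 + o) (j(o, W) = 2 + (W - 140)/(o + 76) = 2 + (-140 + W)/(76 + o))
w = 511/18 (w = 21/(((12 - 136 + 2*143)/(76 + 143))) = 21/(((12 - 136 + 286)/219)) = 21/(((1/219)*162)) = 21/(54/73) = 21*(73/54) = 511/18 ≈ 28.389)
(v(165) + w) - 1538 = (2*165*(189 + 165) + 511/18) - 1538 = (2*165*354 + 511/18) - 1538 = (116820 + 511/18) - 1538 = 2103271/18 - 1538 = 2075587/18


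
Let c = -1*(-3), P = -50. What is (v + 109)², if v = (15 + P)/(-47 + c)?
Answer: 23338561/1936 ≈ 12055.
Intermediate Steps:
c = 3
v = 35/44 (v = (15 - 50)/(-47 + 3) = -35/(-44) = -35*(-1/44) = 35/44 ≈ 0.79545)
(v + 109)² = (35/44 + 109)² = (4831/44)² = 23338561/1936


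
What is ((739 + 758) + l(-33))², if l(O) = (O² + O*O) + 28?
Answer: 13712209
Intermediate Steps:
l(O) = 28 + 2*O² (l(O) = (O² + O²) + 28 = 2*O² + 28 = 28 + 2*O²)
((739 + 758) + l(-33))² = ((739 + 758) + (28 + 2*(-33)²))² = (1497 + (28 + 2*1089))² = (1497 + (28 + 2178))² = (1497 + 2206)² = 3703² = 13712209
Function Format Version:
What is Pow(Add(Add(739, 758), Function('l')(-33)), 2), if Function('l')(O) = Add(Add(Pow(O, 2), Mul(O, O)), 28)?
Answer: 13712209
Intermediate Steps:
Function('l')(O) = Add(28, Mul(2, Pow(O, 2))) (Function('l')(O) = Add(Add(Pow(O, 2), Pow(O, 2)), 28) = Add(Mul(2, Pow(O, 2)), 28) = Add(28, Mul(2, Pow(O, 2))))
Pow(Add(Add(739, 758), Function('l')(-33)), 2) = Pow(Add(Add(739, 758), Add(28, Mul(2, Pow(-33, 2)))), 2) = Pow(Add(1497, Add(28, Mul(2, 1089))), 2) = Pow(Add(1497, Add(28, 2178)), 2) = Pow(Add(1497, 2206), 2) = Pow(3703, 2) = 13712209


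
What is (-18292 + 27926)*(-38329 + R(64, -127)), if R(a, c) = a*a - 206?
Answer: -331785326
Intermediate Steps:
R(a, c) = -206 + a**2 (R(a, c) = a**2 - 206 = -206 + a**2)
(-18292 + 27926)*(-38329 + R(64, -127)) = (-18292 + 27926)*(-38329 + (-206 + 64**2)) = 9634*(-38329 + (-206 + 4096)) = 9634*(-38329 + 3890) = 9634*(-34439) = -331785326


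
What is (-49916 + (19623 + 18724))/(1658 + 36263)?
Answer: -11569/37921 ≈ -0.30508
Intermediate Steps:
(-49916 + (19623 + 18724))/(1658 + 36263) = (-49916 + 38347)/37921 = -11569*1/37921 = -11569/37921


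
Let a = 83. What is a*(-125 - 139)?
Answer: -21912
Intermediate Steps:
a*(-125 - 139) = 83*(-125 - 139) = 83*(-264) = -21912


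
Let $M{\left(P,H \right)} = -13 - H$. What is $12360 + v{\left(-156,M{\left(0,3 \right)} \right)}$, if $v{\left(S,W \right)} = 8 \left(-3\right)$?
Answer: $12336$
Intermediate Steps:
$v{\left(S,W \right)} = -24$
$12360 + v{\left(-156,M{\left(0,3 \right)} \right)} = 12360 - 24 = 12336$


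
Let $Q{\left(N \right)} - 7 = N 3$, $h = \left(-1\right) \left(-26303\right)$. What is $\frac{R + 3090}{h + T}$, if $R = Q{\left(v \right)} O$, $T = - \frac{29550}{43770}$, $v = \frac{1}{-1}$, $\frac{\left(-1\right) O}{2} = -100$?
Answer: $\frac{2837755}{19187546} \approx 0.1479$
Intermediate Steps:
$h = 26303$
$O = 200$ ($O = \left(-2\right) \left(-100\right) = 200$)
$v = -1$
$Q{\left(N \right)} = 7 + 3 N$ ($Q{\left(N \right)} = 7 + N 3 = 7 + 3 N$)
$T = - \frac{985}{1459}$ ($T = \left(-29550\right) \frac{1}{43770} = - \frac{985}{1459} \approx -0.67512$)
$R = 800$ ($R = \left(7 + 3 \left(-1\right)\right) 200 = \left(7 - 3\right) 200 = 4 \cdot 200 = 800$)
$\frac{R + 3090}{h + T} = \frac{800 + 3090}{26303 - \frac{985}{1459}} = \frac{3890}{\frac{38375092}{1459}} = 3890 \cdot \frac{1459}{38375092} = \frac{2837755}{19187546}$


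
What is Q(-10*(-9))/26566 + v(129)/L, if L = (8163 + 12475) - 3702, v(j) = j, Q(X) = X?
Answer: 2475627/224960888 ≈ 0.011005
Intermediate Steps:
L = 16936 (L = 20638 - 3702 = 16936)
Q(-10*(-9))/26566 + v(129)/L = -10*(-9)/26566 + 129/16936 = 90*(1/26566) + 129*(1/16936) = 45/13283 + 129/16936 = 2475627/224960888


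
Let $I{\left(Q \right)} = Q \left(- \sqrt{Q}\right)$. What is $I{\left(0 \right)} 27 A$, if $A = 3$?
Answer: $0$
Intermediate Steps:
$I{\left(Q \right)} = - Q^{\frac{3}{2}}$
$I{\left(0 \right)} 27 A = - 0^{\frac{3}{2}} \cdot 27 \cdot 3 = \left(-1\right) 0 \cdot 27 \cdot 3 = 0 \cdot 27 \cdot 3 = 0 \cdot 3 = 0$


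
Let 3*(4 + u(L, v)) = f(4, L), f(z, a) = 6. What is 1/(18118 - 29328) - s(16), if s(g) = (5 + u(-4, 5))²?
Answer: -100891/11210 ≈ -9.0001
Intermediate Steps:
u(L, v) = -2 (u(L, v) = -4 + (⅓)*6 = -4 + 2 = -2)
s(g) = 9 (s(g) = (5 - 2)² = 3² = 9)
1/(18118 - 29328) - s(16) = 1/(18118 - 29328) - 1*9 = 1/(-11210) - 9 = -1/11210 - 9 = -100891/11210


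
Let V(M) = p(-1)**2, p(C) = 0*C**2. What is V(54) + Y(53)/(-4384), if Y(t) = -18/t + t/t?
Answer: -35/232352 ≈ -0.00015063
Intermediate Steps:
p(C) = 0
V(M) = 0 (V(M) = 0**2 = 0)
Y(t) = 1 - 18/t (Y(t) = -18/t + 1 = 1 - 18/t)
V(54) + Y(53)/(-4384) = 0 + ((-18 + 53)/53)/(-4384) = 0 + ((1/53)*35)*(-1/4384) = 0 + (35/53)*(-1/4384) = 0 - 35/232352 = -35/232352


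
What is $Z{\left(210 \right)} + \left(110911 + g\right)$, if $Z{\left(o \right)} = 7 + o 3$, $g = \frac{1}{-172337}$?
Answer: $\frac{19223847675}{172337} \approx 1.1155 \cdot 10^{5}$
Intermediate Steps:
$g = - \frac{1}{172337} \approx -5.8026 \cdot 10^{-6}$
$Z{\left(o \right)} = 7 + 3 o$
$Z{\left(210 \right)} + \left(110911 + g\right) = \left(7 + 3 \cdot 210\right) + \left(110911 - \frac{1}{172337}\right) = \left(7 + 630\right) + \frac{19114069006}{172337} = 637 + \frac{19114069006}{172337} = \frac{19223847675}{172337}$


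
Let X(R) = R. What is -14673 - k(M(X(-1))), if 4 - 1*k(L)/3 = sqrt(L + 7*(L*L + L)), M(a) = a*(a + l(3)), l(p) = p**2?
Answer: -14685 + 24*sqrt(6) ≈ -14626.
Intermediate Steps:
M(a) = a*(9 + a) (M(a) = a*(a + 3**2) = a*(a + 9) = a*(9 + a))
k(L) = 12 - 3*sqrt(7*L**2 + 8*L) (k(L) = 12 - 3*sqrt(L + 7*(L*L + L)) = 12 - 3*sqrt(L + 7*(L**2 + L)) = 12 - 3*sqrt(L + 7*(L + L**2)) = 12 - 3*sqrt(L + (7*L + 7*L**2)) = 12 - 3*sqrt(7*L**2 + 8*L))
-14673 - k(M(X(-1))) = -14673 - (12 - 3*sqrt(-(8 + 7*(-(9 - 1)))*(9 - 1))) = -14673 - (12 - 3*sqrt(384)) = -14673 - (12 - 3*8*sqrt(6)) = -14673 - (12 - 24*sqrt(6)) = -14673 + (-12 + 24*sqrt(6)) = -14685 + 24*sqrt(6)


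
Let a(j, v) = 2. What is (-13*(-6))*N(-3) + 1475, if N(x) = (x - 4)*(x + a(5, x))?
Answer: 2021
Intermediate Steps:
N(x) = (-4 + x)*(2 + x) (N(x) = (x - 4)*(x + 2) = (-4 + x)*(2 + x))
(-13*(-6))*N(-3) + 1475 = (-13*(-6))*(-8 + (-3)² - 2*(-3)) + 1475 = 78*(-8 + 9 + 6) + 1475 = 78*7 + 1475 = 546 + 1475 = 2021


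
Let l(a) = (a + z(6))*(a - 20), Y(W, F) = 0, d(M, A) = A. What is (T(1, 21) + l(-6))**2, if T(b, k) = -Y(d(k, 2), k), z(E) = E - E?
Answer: 24336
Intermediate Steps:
z(E) = 0
l(a) = a*(-20 + a) (l(a) = (a + 0)*(a - 20) = a*(-20 + a))
T(b, k) = 0 (T(b, k) = -1*0 = 0)
(T(1, 21) + l(-6))**2 = (0 - 6*(-20 - 6))**2 = (0 - 6*(-26))**2 = (0 + 156)**2 = 156**2 = 24336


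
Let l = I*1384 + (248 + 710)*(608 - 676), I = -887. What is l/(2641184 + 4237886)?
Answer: -646376/3439535 ≈ -0.18793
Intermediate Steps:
l = -1292752 (l = -887*1384 + (248 + 710)*(608 - 676) = -1227608 + 958*(-68) = -1227608 - 65144 = -1292752)
l/(2641184 + 4237886) = -1292752/(2641184 + 4237886) = -1292752/6879070 = -1292752*1/6879070 = -646376/3439535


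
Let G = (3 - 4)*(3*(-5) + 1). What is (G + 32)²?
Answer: 2116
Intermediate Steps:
G = 14 (G = -(-15 + 1) = -1*(-14) = 14)
(G + 32)² = (14 + 32)² = 46² = 2116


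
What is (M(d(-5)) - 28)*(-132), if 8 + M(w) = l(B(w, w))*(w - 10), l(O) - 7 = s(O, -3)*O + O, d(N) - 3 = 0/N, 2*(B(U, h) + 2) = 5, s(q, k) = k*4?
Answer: 6138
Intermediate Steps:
s(q, k) = 4*k
B(U, h) = 1/2 (B(U, h) = -2 + (1/2)*5 = -2 + 5/2 = 1/2)
d(N) = 3 (d(N) = 3 + 0/N = 3 + 0 = 3)
l(O) = 7 - 11*O (l(O) = 7 + ((4*(-3))*O + O) = 7 + (-12*O + O) = 7 - 11*O)
M(w) = -23 + 3*w/2 (M(w) = -8 + (7 - 11*1/2)*(w - 10) = -8 + (7 - 11/2)*(-10 + w) = -8 + 3*(-10 + w)/2 = -8 + (-15 + 3*w/2) = -23 + 3*w/2)
(M(d(-5)) - 28)*(-132) = ((-23 + (3/2)*3) - 28)*(-132) = ((-23 + 9/2) - 28)*(-132) = (-37/2 - 28)*(-132) = -93/2*(-132) = 6138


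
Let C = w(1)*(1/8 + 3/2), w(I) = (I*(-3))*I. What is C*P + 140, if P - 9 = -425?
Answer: 2168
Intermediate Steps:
P = -416 (P = 9 - 425 = -416)
w(I) = -3*I² (w(I) = (-3*I)*I = -3*I²)
C = -39/8 (C = (-3*1²)*(1/8 + 3/2) = (-3*1)*(1*(⅛) + 3*(½)) = -3*(⅛ + 3/2) = -3*13/8 = -39/8 ≈ -4.8750)
C*P + 140 = -39/8*(-416) + 140 = 2028 + 140 = 2168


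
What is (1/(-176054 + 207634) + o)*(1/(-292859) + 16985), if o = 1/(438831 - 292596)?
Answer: 29482972380697/45081750953890 ≈ 0.65399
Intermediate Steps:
o = 1/146235 ≈ 6.8383e-6
(1/(-176054 + 207634) + o)*(1/(-292859) + 16985) = (1/(-176054 + 207634) + 1/146235)*(1/(-292859) + 16985) = (1/31580 + 1/146235)*(-1/292859 + 16985) = (1/31580 + 1/146235)*(4974210114/292859) = (35563/923620260)*(4974210114/292859) = 29482972380697/45081750953890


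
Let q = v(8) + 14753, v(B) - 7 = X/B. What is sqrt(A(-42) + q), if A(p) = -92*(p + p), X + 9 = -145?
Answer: 5*sqrt(3595)/2 ≈ 149.90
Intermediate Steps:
X = -154 (X = -9 - 145 = -154)
v(B) = 7 - 154/B
q = 58963/4 (q = (7 - 154/8) + 14753 = (7 - 154*1/8) + 14753 = (7 - 77/4) + 14753 = -49/4 + 14753 = 58963/4 ≈ 14741.)
A(p) = -184*p
sqrt(A(-42) + q) = sqrt(-184*(-42) + 58963/4) = sqrt(7728 + 58963/4) = sqrt(89875/4) = 5*sqrt(3595)/2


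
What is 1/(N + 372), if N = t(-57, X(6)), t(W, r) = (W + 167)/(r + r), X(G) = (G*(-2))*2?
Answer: 24/8873 ≈ 0.0027048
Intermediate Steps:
X(G) = -4*G (X(G) = -2*G*2 = -4*G)
t(W, r) = (167 + W)/(2*r) (t(W, r) = (167 + W)/((2*r)) = (167 + W)*(1/(2*r)) = (167 + W)/(2*r))
N = -55/24 (N = (167 - 57)/(2*((-4*6))) = (½)*110/(-24) = (½)*(-1/24)*110 = -55/24 ≈ -2.2917)
1/(N + 372) = 1/(-55/24 + 372) = 1/(8873/24) = 24/8873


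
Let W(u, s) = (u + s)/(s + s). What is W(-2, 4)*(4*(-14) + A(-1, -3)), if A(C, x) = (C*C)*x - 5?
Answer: -16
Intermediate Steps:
A(C, x) = -5 + x*C² (A(C, x) = C²*x - 5 = x*C² - 5 = -5 + x*C²)
W(u, s) = (s + u)/(2*s) (W(u, s) = (s + u)/((2*s)) = (s + u)*(1/(2*s)) = (s + u)/(2*s))
W(-2, 4)*(4*(-14) + A(-1, -3)) = ((½)*(4 - 2)/4)*(4*(-14) + (-5 - 3*(-1)²)) = ((½)*(¼)*2)*(-56 + (-5 - 3*1)) = (-56 + (-5 - 3))/4 = (-56 - 8)/4 = (¼)*(-64) = -16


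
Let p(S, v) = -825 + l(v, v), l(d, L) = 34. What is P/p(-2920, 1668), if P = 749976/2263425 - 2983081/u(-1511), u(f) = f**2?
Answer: 1679898052443/1362543153731725 ≈ 0.0012329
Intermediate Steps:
p(S, v) = -791 (p(S, v) = -825 + 34 = -791)
P = -1679898052443/1722557716475 (P = 749976/2263425 - 2983081/((-1511)**2) = 749976*(1/2263425) - 2983081/2283121 = 249992/754475 - 2983081*1/2283121 = 249992/754475 - 2983081/2283121 = -1679898052443/1722557716475 ≈ -0.97523)
P/p(-2920, 1668) = -1679898052443/1722557716475/(-791) = -1679898052443/1722557716475*(-1/791) = 1679898052443/1362543153731725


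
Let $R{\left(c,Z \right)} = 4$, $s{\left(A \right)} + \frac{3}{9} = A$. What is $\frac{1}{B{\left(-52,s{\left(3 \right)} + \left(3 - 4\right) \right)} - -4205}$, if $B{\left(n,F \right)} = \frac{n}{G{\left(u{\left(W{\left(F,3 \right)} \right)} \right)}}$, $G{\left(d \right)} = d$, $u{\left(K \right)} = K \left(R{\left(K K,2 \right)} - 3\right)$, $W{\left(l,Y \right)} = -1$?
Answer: $\frac{1}{4257} \approx 0.00023491$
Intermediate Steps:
$s{\left(A \right)} = - \frac{1}{3} + A$
$u{\left(K \right)} = K$ ($u{\left(K \right)} = K \left(4 - 3\right) = K 1 = K$)
$B{\left(n,F \right)} = - n$ ($B{\left(n,F \right)} = \frac{n}{-1} = n \left(-1\right) = - n$)
$\frac{1}{B{\left(-52,s{\left(3 \right)} + \left(3 - 4\right) \right)} - -4205} = \frac{1}{\left(-1\right) \left(-52\right) - -4205} = \frac{1}{52 + 4205} = \frac{1}{4257}$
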